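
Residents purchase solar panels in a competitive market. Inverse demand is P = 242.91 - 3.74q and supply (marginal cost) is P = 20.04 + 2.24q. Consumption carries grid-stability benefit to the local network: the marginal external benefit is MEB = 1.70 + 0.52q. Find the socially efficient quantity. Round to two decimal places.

Social marginal benefit = demand + MEB = 244.61 - 3.22q.
Set SMB = MC: 244.61 - 3.22q = 20.04 + 2.24q → q* = 41.1300.

q* = 41.13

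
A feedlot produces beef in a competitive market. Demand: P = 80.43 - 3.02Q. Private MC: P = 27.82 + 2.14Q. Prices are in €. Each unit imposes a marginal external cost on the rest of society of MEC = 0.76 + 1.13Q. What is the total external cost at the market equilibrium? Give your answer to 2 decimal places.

Market equilibrium (private): 27.82 + 2.14Q = 80.43 - 3.02Q → Q_m = 10.1957.
Total external cost = ∫₀^{Q_m} (0.76 + 1.13Q) dQ = 0.76×10.1957 + ½×1.13×10.1957² = 66.4818.

€66.48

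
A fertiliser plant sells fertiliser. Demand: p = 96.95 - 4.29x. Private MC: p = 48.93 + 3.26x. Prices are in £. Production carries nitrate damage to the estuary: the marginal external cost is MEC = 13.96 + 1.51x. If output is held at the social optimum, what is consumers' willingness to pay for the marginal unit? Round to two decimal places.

Social marginal cost = private MC + MEC = 62.89 + 4.77x.
Set SMC = demand: 62.89 + 4.77x = 96.95 - 4.29x → x* = 3.7594.
Consumer price on the demand curve at x*: 96.95 − 4.29×3.7594 = 80.8222.

P = £80.82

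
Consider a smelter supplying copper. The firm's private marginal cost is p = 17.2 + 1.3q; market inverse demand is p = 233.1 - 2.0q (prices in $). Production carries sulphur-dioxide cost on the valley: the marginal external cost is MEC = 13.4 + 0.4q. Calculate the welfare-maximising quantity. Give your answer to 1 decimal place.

Social marginal cost = private MC + MEC = 30.6 + 1.7q.
Set SMC = demand: 30.6 + 1.7q = 233.1 - 2.0q → q* = 54.7297.

q* = 54.7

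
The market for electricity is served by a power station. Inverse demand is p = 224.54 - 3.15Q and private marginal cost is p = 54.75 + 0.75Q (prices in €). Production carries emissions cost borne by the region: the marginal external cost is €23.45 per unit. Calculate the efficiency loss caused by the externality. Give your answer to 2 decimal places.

DWL = €70.50

Market equilibrium (private): 54.75 + 0.75Q = 224.54 - 3.15Q → Q_m = 43.5359.
Social marginal cost = private MC + MEC = 78.20 + 0.75Q.
Set SMC = demand: 78.20 + 0.75Q = 224.54 - 3.15Q → Q* = 37.5231.
Between Q* and Q_m the wedge SMC − demand runs linearly from 0 to MEC(Q_m), so the loss is a triangle.
DWL = ½ × 6.0128 × 23.4500 = 70.5001.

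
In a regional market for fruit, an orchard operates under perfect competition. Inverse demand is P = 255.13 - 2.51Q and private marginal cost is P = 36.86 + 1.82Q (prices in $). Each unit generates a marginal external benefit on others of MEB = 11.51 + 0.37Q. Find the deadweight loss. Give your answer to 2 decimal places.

DWL = $114.86

Market equilibrium (private): 36.86 + 1.82Q = 255.13 - 2.51Q → Q_m = 50.4088.
Social marginal cost = private MC − MEB = 25.35 + 1.45Q.
Set SMC = demand: 25.35 + 1.45Q = 255.13 - 2.51Q → Q* = 58.0253.
Height of the DWL triangle at Q_m is demand(Q_m) − SMC(Q_m) = MEB(Q_m) = 30.1612.
DWL = ½ × 7.6165 × 30.1612 = 114.8614.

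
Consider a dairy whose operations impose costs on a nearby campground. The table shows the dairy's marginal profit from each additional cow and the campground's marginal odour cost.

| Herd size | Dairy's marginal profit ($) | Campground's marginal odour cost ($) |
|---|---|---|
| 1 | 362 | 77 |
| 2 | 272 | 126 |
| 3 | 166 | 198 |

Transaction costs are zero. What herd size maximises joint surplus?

2

Bargaining reaches the level where marginal profit last exceeds marginal odour cost.
That holds through level 2 (272 ≥ 126) but not at 3 (166 < 198).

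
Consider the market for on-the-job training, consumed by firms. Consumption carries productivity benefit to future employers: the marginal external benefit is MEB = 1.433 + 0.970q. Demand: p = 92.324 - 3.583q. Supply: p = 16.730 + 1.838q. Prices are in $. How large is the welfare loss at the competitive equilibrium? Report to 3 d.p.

DWL = $25.138

Market equilibrium (private): 16.730 + 1.838q = 92.324 - 3.583q → q_m = 13.9447.
Social marginal benefit = demand + MEB = 93.757 - 2.613q.
Set SMB = MC: 93.757 - 2.613q = 16.730 + 1.838q → q* = 17.3055.
Between q* and q_m the wedge SMB − MC runs linearly from 0 to MEB(q_m), so the loss is a triangle.
DWL = ½ × 3.3608 × 14.9593 = 25.1376.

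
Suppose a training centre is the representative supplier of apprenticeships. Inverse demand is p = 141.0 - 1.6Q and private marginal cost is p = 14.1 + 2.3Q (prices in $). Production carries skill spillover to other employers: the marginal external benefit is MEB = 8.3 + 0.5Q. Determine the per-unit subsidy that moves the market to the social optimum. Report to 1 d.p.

Social marginal cost = private MC − MEB = 5.8 + 1.8Q.
Set SMC = demand: 5.8 + 1.8Q = 141.0 - 1.6Q → Q* = 39.7647.
The Pigouvian subsidy equals MEB at Q*: 8.3 + 0.5×39.7647 = 28.1824.

subsidy = $28.2 per unit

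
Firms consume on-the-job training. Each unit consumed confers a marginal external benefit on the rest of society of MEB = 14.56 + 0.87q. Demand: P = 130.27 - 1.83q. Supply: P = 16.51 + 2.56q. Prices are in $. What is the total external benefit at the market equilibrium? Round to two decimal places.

Market equilibrium (private): 16.51 + 2.56q = 130.27 - 1.83q → q_m = 25.9134.
Total external benefit = ∫₀^{q_m} (14.56 + 0.87q) dq = 14.56×25.9134 + ½×0.87×25.9134² = 669.4035.

$669.40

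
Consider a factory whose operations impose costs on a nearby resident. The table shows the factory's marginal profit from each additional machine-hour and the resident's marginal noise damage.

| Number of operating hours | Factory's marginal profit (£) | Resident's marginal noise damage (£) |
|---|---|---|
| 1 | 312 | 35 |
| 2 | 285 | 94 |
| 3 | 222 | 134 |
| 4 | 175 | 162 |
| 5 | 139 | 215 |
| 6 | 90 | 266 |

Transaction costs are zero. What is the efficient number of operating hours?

Bargaining reaches the level where marginal profit last exceeds marginal noise damage.
That holds through level 4 (175 ≥ 162) but not at 5 (139 < 215).

4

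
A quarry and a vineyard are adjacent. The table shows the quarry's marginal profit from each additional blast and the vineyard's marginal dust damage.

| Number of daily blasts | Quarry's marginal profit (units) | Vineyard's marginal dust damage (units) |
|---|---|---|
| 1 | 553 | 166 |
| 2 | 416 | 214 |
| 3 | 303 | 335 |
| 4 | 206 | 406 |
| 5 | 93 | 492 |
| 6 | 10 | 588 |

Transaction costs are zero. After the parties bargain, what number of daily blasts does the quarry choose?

2

Bargaining reaches the level where marginal profit last exceeds marginal dust damage.
That holds through level 2 (416 ≥ 214) but not at 3 (303 < 335).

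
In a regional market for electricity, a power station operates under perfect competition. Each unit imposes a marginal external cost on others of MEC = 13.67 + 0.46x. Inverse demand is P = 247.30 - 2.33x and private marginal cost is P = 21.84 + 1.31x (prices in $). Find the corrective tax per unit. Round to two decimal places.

tax = $37.43 per unit

Social marginal cost = private MC + MEC = 35.51 + 1.77x.
Set SMC = demand: 35.51 + 1.77x = 247.30 - 2.33x → x* = 51.6561.
The Pigouvian tax equals MEC at x*: 13.67 + 0.46×51.6561 = 37.4318.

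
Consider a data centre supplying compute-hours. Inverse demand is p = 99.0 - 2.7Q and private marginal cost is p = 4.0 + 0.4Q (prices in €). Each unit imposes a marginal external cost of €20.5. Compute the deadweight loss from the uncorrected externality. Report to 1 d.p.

Market equilibrium (private): 4.0 + 0.4Q = 99.0 - 2.7Q → Q_m = 30.6452.
Social marginal cost = private MC + MEC = 24.5 + 0.4Q.
Set SMC = demand: 24.5 + 0.4Q = 99.0 - 2.7Q → Q* = 24.0323.
Between Q* and Q_m the wedge SMC − demand runs linearly from 0 to MEC(Q_m), so the loss is a triangle.
DWL = ½ × 6.6129 × 20.5000 = 67.7822.

DWL = €67.8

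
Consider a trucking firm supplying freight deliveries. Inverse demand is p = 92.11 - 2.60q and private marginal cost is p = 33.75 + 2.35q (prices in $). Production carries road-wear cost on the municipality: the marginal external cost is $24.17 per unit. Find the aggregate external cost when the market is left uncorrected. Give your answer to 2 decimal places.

$284.96

Market equilibrium (private): 33.75 + 2.35q = 92.11 - 2.60q → q_m = 11.7899.
Total external cost = MEC × q_m = 24.17 × 11.7899 = 284.9619.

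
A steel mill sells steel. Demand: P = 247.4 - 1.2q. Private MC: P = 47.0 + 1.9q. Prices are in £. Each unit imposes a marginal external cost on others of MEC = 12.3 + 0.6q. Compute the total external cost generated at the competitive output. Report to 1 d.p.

Market equilibrium (private): 47.0 + 1.9q = 247.4 - 1.2q → q_m = 64.6452.
Total external cost = ∫₀^{q_m} (12.3 + 0.6q) dq = 12.3×64.6452 + ½×0.6×64.6452² = 2048.8365.

£2048.8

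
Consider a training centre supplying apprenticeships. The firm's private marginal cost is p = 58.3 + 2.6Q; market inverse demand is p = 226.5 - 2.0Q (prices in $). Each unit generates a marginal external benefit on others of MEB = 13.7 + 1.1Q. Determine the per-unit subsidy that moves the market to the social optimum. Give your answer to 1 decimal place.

Social marginal cost = private MC − MEB = 44.6 + 1.5Q.
Set SMC = demand: 44.6 + 1.5Q = 226.5 - 2.0Q → Q* = 51.9714.
The Pigouvian subsidy equals MEB at Q*: 13.7 + 1.1×51.9714 = 70.8685.

subsidy = $70.9 per unit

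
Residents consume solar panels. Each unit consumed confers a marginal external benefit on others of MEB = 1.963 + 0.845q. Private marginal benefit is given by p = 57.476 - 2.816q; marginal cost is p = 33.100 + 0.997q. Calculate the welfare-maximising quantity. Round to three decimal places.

q* = 8.874

Social marginal benefit = demand + MEB = 59.439 - 1.971q.
Set SMB = MC: 59.439 - 1.971q = 33.100 + 0.997q → q* = 8.8743.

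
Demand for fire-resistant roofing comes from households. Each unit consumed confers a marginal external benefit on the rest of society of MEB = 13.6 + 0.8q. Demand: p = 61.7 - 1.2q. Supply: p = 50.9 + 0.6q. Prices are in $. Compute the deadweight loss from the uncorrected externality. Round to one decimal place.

DWL = $169.3

Market equilibrium (private): 50.9 + 0.6q = 61.7 - 1.2q → q_m = 6.0000.
Social marginal benefit = demand + MEB = 75.3 - 0.4q.
Set SMB = MC: 75.3 - 0.4q = 50.9 + 0.6q → q* = 24.4000.
The loss is the area between SMB and MC from q* to q_m; with linear curves that's a triangle of height MEB(q_m).
DWL = ½ × 18.4000 × 18.4000 = 169.2800.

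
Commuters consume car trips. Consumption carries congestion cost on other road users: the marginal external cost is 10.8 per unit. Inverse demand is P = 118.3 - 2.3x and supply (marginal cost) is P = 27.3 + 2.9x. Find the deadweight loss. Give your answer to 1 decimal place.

DWL = 11.2

Market equilibrium (private): 27.3 + 2.9x = 118.3 - 2.3x → x_m = 17.5000.
Social marginal benefit = demand − MEC = 107.5 - 2.3x.
Set SMB = MC: 107.5 - 2.3x = 27.3 + 2.9x → x* = 15.4231.
The welfare-loss triangle has base |x_m − x*| and height MEC(x_m) (the vertical gap between SMB and MC is zero at x* and MEC at x_m).
DWL = ½ × 2.0769 × 10.8000 = 11.2153.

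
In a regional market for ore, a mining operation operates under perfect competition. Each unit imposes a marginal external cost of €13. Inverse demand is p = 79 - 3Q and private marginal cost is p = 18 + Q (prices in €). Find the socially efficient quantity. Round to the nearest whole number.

Social marginal cost = private MC + MEC = 31 + Q.
Set SMC = demand: 31 + Q = 79 - 3Q → Q* = 12.0000.

Q* = 12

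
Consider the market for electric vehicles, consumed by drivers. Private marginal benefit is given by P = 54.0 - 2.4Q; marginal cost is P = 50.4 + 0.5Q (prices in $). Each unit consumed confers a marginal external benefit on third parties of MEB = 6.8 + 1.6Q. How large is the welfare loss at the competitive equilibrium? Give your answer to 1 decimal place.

DWL = $29.7

Market equilibrium (private): 50.4 + 0.5Q = 54.0 - 2.4Q → Q_m = 1.2414.
Social marginal benefit = demand + MEB = 60.8 - 0.8Q.
Set SMB = MC: 60.8 - 0.8Q = 50.4 + 0.5Q → Q* = 8.0000.
Height of the DWL triangle at Q_m is SMB(Q_m) − MC(Q_m) = MEB(Q_m) = 8.7862.
DWL = ½ × 6.7586 × 8.7862 = 29.6912.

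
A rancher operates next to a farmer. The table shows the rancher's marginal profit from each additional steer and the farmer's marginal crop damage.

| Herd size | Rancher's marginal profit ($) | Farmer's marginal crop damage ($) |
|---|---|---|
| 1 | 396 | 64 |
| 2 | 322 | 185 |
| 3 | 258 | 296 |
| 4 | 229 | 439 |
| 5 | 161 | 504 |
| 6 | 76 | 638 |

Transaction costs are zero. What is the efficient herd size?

2

Bargaining reaches the level where marginal profit last exceeds marginal crop damage.
That holds through level 2 (322 ≥ 185) but not at 3 (258 < 296).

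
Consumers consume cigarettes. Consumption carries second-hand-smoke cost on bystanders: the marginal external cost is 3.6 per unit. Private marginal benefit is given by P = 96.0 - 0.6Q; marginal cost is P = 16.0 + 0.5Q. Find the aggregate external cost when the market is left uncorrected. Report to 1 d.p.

261.8

Market equilibrium (private): 16.0 + 0.5Q = 96.0 - 0.6Q → Q_m = 72.7273.
Total external cost = MEC × Q_m = 3.6 × 72.7273 = 261.8183.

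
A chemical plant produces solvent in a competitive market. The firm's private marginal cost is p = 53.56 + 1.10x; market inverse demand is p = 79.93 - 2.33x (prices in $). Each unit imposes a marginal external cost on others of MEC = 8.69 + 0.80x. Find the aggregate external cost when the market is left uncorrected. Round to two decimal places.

$90.45

Market equilibrium (private): 53.56 + 1.10x = 79.93 - 2.33x → x_m = 7.6880.
Total external cost = ∫₀^{x_m} (8.69 + 0.80x) dx = 8.69×7.6880 + ½×0.80×7.6880² = 90.4509.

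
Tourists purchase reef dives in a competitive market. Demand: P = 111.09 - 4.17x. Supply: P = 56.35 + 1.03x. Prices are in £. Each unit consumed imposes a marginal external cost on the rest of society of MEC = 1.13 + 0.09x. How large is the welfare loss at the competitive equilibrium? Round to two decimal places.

Market equilibrium (private): 56.35 + 1.03x = 111.09 - 4.17x → x_m = 10.5269.
Social marginal benefit = demand − MEC = 109.96 - 4.26x.
Set SMB = MC: 109.96 - 4.26x = 56.35 + 1.03x → x* = 10.1342.
The welfare-loss triangle has base |x_m − x*| and height MEC(x_m) (the vertical gap between SMB and MC is zero at x* and MEC at x_m).
DWL = ½ × 0.3927 × 2.0774 = 0.4079.

DWL = £0.41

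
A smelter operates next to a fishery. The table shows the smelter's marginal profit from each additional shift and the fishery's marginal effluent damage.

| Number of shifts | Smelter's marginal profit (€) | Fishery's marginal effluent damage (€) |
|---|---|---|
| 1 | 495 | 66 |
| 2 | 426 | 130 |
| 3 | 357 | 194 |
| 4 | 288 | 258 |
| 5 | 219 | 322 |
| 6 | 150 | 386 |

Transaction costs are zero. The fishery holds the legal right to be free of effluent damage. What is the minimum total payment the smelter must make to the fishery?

Efficient level: marginal profit ≥ marginal effluent damage through level 4, so k* = 4.
With the fishery holding the right, the smelter must at least compensate total damage at k*: 66 + 130 + 194 + 258 = 648.

€648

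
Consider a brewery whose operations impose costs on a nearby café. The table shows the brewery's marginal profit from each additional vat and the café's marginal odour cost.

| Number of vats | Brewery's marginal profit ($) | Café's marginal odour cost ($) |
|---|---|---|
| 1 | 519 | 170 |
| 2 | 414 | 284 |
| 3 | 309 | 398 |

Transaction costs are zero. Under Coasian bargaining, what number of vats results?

2

Bargaining reaches the level where marginal profit last exceeds marginal odour cost.
That holds through level 2 (414 ≥ 284) but not at 3 (309 < 398).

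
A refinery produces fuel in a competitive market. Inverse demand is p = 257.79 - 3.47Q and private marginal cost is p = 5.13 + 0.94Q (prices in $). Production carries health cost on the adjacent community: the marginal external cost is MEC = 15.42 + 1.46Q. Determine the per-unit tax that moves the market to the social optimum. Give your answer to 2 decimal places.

Social marginal cost = private MC + MEC = 20.55 + 2.40Q.
Set SMC = demand: 20.55 + 2.40Q = 257.79 - 3.47Q → Q* = 40.4157.
The Pigouvian tax equals MEC at Q*: 15.42 + 1.46×40.4157 = 74.4269.

tax = $74.43 per unit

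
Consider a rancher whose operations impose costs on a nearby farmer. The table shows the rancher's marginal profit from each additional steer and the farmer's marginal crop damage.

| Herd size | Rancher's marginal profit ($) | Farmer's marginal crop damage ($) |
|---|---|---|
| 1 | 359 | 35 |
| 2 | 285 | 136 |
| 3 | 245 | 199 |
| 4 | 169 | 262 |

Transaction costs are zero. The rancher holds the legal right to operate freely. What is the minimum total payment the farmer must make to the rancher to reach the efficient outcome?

Left alone the rancher would choose level 4 (marginal profit stays positive).
Efficient level: k* = 3 (marginal profit ≥ marginal crop damage through 3).
The farmer must at least cover the rancher's forgone profit from cutting 4→3: 169 = 169.

$169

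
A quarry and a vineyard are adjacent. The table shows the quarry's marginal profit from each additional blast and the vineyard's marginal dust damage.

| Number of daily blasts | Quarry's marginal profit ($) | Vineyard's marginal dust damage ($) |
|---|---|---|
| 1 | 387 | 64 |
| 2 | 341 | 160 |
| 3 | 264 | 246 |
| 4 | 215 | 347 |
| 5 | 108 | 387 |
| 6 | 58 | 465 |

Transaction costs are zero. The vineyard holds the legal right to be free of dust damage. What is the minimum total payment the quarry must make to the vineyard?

Efficient level: marginal profit ≥ marginal dust damage through level 3, so k* = 3.
With the vineyard holding the right, the quarry must at least compensate total damage at k*: 64 + 160 + 246 = 470.

$470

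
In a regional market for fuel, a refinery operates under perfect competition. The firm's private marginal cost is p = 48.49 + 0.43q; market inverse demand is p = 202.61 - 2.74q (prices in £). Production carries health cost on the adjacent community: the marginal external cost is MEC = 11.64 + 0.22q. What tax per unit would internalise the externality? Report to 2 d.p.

Social marginal cost = private MC + MEC = 60.13 + 0.65q.
Set SMC = demand: 60.13 + 0.65q = 202.61 - 2.74q → q* = 42.0295.
The Pigouvian tax equals MEC at q*: 11.64 + 0.22×42.0295 = 20.8865.

tax = £20.89 per unit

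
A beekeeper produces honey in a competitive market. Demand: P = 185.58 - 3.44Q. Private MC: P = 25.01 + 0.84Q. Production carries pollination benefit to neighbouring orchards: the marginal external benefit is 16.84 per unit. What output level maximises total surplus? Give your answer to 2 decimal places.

Q* = 41.45

Social marginal cost = private MC − MEB = 8.17 + 0.84Q.
Set SMC = demand: 8.17 + 0.84Q = 185.58 - 3.44Q → Q* = 41.4509.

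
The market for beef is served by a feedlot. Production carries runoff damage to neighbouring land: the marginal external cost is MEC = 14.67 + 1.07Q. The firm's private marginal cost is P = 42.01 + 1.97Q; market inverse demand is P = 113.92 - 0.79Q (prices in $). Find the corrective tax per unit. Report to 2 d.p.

tax = $30.66 per unit

Social marginal cost = private MC + MEC = 56.68 + 3.04Q.
Set SMC = demand: 56.68 + 3.04Q = 113.92 - 0.79Q → Q* = 14.9452.
The Pigouvian tax equals MEC at Q*: 14.67 + 1.07×14.9452 = 30.6614.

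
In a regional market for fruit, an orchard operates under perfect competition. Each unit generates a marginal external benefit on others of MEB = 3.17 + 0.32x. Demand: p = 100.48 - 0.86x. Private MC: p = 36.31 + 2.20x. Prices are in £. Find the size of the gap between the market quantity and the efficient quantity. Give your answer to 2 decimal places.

3.61 units

Market equilibrium (private): 36.31 + 2.20x = 100.48 - 0.86x → x_m = 20.9706.
Social marginal cost = private MC − MEB = 33.14 + 1.88x.
Set SMC = demand: 33.14 + 1.88x = 100.48 - 0.86x → x* = 24.5766.
Gap = |20.9706 − 24.5766| = 3.6060.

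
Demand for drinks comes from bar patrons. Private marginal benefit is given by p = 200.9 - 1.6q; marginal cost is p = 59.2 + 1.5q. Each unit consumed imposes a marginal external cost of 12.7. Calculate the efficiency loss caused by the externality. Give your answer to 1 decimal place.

Market equilibrium (private): 59.2 + 1.5q = 200.9 - 1.6q → q_m = 45.7097.
Social marginal benefit = demand − MEC = 188.2 - 1.6q.
Set SMB = MC: 188.2 - 1.6q = 59.2 + 1.5q → q* = 41.6129.
The welfare-loss triangle has base |q_m − q*| and height MEC(q_m) (the vertical gap between SMB and MC is zero at q* and MEC at q_m).
DWL = ½ × 4.0968 × 12.7000 = 26.0147.

DWL = 26.0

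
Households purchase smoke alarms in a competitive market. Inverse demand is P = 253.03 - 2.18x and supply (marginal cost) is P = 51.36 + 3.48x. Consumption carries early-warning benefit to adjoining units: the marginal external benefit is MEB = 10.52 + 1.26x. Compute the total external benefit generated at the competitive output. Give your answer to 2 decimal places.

1174.65

Market equilibrium (private): 51.36 + 3.48x = 253.03 - 2.18x → x_m = 35.6307.
Total external benefit = ∫₀^{x_m} (10.52 + 1.26x) dx = 10.52×35.6307 + ½×1.26×35.6307² = 1174.6494.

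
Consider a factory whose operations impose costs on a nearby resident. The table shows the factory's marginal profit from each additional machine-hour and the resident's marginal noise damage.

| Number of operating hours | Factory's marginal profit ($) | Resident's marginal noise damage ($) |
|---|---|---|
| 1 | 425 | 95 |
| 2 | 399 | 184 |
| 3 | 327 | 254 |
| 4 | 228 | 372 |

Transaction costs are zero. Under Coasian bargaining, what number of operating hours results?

Bargaining reaches the level where marginal profit last exceeds marginal noise damage.
That holds through level 3 (327 ≥ 254) but not at 4 (228 < 372).

3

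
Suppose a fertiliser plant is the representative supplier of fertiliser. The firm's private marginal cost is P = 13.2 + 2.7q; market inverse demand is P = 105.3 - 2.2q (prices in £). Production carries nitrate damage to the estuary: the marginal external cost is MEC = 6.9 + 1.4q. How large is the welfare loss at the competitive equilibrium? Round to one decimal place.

Market equilibrium (private): 13.2 + 2.7q = 105.3 - 2.2q → q_m = 18.7959.
Social marginal cost = private MC + MEC = 20.1 + 4.1q.
Set SMC = demand: 20.1 + 4.1q = 105.3 - 2.2q → q* = 13.5238.
The loss is the area between SMC and demand from q* to q_m; with linear curves that's a triangle of height MEC(q_m).
DWL = ½ × 5.2721 × 33.2143 = 87.5546.

DWL = £87.6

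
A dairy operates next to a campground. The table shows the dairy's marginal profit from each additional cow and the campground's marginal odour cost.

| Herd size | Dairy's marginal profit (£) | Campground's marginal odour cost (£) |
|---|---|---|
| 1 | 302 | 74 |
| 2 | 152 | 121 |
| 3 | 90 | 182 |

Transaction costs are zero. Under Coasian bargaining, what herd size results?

2

Bargaining reaches the level where marginal profit last exceeds marginal odour cost.
That holds through level 2 (152 ≥ 121) but not at 3 (90 < 182).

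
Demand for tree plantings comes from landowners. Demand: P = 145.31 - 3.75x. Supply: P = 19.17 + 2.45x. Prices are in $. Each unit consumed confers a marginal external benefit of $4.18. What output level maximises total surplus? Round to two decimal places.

Social marginal benefit = demand + MEB = 149.49 - 3.75x.
Set SMB = MC: 149.49 - 3.75x = 19.17 + 2.45x → x* = 21.0194.

x* = 21.02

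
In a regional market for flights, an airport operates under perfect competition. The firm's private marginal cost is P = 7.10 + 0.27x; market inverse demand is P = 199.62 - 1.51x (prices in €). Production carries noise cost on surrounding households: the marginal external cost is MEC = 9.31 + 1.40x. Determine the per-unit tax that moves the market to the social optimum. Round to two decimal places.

tax = €89.97 per unit

Social marginal cost = private MC + MEC = 16.41 + 1.67x.
Set SMC = demand: 16.41 + 1.67x = 199.62 - 1.51x → x* = 57.6132.
The Pigouvian tax equals MEC at x*: 9.31 + 1.40×57.6132 = 89.9685.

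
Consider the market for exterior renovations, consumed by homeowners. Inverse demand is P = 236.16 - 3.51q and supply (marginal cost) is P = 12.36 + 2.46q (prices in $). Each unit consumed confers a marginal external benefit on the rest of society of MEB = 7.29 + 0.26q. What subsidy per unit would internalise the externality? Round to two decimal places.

subsidy = $17.81 per unit

Social marginal benefit = demand + MEB = 243.45 - 3.25q.
Set SMB = MC: 243.45 - 3.25q = 12.36 + 2.46q → q* = 40.4711.
The Pigouvian subsidy equals MEB at q*: 7.29 + 0.26×40.4711 = 17.8125.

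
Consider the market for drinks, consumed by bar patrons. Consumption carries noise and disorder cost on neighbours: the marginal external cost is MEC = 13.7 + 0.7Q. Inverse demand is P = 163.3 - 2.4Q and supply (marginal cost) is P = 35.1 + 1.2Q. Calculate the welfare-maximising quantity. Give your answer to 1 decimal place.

Q* = 26.6

Social marginal benefit = demand − MEC = 149.6 - 3.1Q.
Set SMB = MC: 149.6 - 3.1Q = 35.1 + 1.2Q → Q* = 26.6279.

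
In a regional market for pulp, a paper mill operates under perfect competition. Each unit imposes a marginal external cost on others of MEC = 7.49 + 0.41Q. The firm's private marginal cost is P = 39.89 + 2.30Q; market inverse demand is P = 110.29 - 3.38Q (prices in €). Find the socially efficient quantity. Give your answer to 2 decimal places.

Q* = 10.33

Social marginal cost = private MC + MEC = 47.38 + 2.71Q.
Set SMC = demand: 47.38 + 2.71Q = 110.29 - 3.38Q → Q* = 10.3300.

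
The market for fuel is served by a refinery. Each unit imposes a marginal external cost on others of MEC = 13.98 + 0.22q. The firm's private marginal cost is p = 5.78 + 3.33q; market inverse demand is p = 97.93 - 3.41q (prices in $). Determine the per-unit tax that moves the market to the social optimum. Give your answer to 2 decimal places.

Social marginal cost = private MC + MEC = 19.76 + 3.55q.
Set SMC = demand: 19.76 + 3.55q = 97.93 - 3.41q → q* = 11.2313.
The Pigouvian tax equals MEC at q*: 13.98 + 0.22×11.2313 = 16.4509.

tax = $16.45 per unit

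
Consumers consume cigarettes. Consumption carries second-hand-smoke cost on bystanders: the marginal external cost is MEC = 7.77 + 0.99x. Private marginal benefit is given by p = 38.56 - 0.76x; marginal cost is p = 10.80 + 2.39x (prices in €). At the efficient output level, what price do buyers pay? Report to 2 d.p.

P = €34.89

Social marginal benefit = demand − MEC = 30.79 - 1.75x.
Set SMB = MC: 30.79 - 1.75x = 10.80 + 2.39x → x* = 4.8285.
Consumer price on the demand curve at x*: 38.56 − 0.76×4.8285 = 34.8903.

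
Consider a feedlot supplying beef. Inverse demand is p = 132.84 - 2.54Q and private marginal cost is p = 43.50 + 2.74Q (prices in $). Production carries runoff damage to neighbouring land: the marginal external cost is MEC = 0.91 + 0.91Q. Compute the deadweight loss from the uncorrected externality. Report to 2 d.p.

Market equilibrium (private): 43.50 + 2.74Q = 132.84 - 2.54Q → Q_m = 16.9205.
Social marginal cost = private MC + MEC = 44.41 + 3.65Q.
Set SMC = demand: 44.41 + 3.65Q = 132.84 - 2.54Q → Q* = 14.2859.
The loss is the area between SMC and demand from Q* to Q_m; with linear curves that's a triangle of height MEC(Q_m).
DWL = ½ × 2.6346 × 16.3076 = 21.4820.

DWL = $21.48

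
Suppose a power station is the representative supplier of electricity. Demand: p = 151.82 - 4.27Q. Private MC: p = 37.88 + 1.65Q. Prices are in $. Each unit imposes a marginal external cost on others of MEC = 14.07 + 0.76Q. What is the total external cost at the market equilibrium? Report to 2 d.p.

$411.56

Market equilibrium (private): 37.88 + 1.65Q = 151.82 - 4.27Q → Q_m = 19.2466.
Total external cost = ∫₀^{Q_m} (14.07 + 0.76Q) dQ = 14.07×19.2466 + ½×0.76×19.2466² = 411.5637.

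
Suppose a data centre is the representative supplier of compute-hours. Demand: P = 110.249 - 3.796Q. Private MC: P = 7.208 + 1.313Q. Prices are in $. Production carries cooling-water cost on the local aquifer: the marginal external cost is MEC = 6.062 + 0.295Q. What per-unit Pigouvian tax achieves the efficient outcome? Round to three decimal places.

tax = $11.356 per unit

Social marginal cost = private MC + MEC = 13.270 + 1.608Q.
Set SMC = demand: 13.270 + 1.608Q = 110.249 - 3.796Q → Q* = 17.9458.
The Pigouvian tax equals MEC at Q*: 6.062 + 0.295×17.9458 = 11.3560.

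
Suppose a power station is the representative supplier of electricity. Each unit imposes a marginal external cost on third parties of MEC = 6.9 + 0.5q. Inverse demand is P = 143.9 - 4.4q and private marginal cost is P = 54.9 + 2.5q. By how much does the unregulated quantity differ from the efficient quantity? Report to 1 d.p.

Market equilibrium (private): 54.9 + 2.5q = 143.9 - 4.4q → q_m = 12.8986.
Social marginal cost = private MC + MEC = 61.8 + 3.0q.
Set SMC = demand: 61.8 + 3.0q = 143.9 - 4.4q → q* = 11.0946.
Gap = |12.8986 − 11.0946| = 1.8040.

1.8 units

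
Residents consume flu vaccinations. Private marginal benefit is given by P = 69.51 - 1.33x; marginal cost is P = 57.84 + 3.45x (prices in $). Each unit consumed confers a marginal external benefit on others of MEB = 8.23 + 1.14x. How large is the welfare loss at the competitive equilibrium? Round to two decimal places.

DWL = $16.66

Market equilibrium (private): 57.84 + 3.45x = 69.51 - 1.33x → x_m = 2.4414.
Social marginal benefit = demand + MEB = 77.74 - 0.19x.
Set SMB = MC: 77.74 - 0.19x = 57.84 + 3.45x → x* = 5.4670.
Between x* and x_m the wedge SMB − MC runs linearly from 0 to MEB(x_m), so the loss is a triangle.
DWL = ½ × 3.0256 × 11.0132 = 16.6608.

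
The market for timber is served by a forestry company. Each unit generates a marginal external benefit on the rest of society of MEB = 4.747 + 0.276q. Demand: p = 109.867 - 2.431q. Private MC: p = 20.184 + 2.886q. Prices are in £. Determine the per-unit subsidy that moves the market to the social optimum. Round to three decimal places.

Social marginal cost = private MC − MEB = 15.437 + 2.610q.
Set SMC = demand: 15.437 + 2.610q = 109.867 - 2.431q → q* = 18.7324.
The Pigouvian subsidy equals MEB at q*: 4.747 + 0.276×18.7324 = 9.9171.

subsidy = £9.917 per unit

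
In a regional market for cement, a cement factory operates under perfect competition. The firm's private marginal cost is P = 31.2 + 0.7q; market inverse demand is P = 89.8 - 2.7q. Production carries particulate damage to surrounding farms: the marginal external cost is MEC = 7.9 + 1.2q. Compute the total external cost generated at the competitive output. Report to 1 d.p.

Market equilibrium (private): 31.2 + 0.7q = 89.8 - 2.7q → q_m = 17.2353.
Total external cost = ∫₀^{q_m} (7.9 + 1.2q) dq = 7.9×17.2353 + ½×1.2×17.2353² = 314.3922.

314.4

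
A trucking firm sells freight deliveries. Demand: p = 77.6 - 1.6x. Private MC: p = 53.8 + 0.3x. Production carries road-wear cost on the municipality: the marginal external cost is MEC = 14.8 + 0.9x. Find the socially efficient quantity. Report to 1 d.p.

x* = 3.2

Social marginal cost = private MC + MEC = 68.6 + 1.2x.
Set SMC = demand: 68.6 + 1.2x = 77.6 - 1.6x → x* = 3.2143.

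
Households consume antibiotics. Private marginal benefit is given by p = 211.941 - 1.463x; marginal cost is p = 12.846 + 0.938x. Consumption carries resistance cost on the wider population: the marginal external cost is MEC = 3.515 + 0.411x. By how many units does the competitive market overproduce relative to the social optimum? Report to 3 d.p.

13.370 units

Market equilibrium (private): 12.846 + 0.938x = 211.941 - 1.463x → x_m = 82.9217.
Social marginal benefit = demand − MEC = 208.426 - 1.874x.
Set SMB = MC: 208.426 - 1.874x = 12.846 + 0.938x → x* = 69.5519.
Gap = |82.9217 − 69.5519| = 13.3698.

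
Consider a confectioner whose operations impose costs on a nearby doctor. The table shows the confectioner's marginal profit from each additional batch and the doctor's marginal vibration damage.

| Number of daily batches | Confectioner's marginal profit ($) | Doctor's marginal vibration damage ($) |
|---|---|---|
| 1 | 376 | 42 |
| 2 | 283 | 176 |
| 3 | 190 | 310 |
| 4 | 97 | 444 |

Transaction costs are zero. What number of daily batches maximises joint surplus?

Bargaining reaches the level where marginal profit last exceeds marginal vibration damage.
That holds through level 2 (283 ≥ 176) but not at 3 (190 < 310).

2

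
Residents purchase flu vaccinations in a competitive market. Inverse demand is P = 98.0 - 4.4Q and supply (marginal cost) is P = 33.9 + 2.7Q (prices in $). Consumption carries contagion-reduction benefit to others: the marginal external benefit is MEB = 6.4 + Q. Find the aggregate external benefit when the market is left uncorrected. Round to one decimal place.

$98.5

Market equilibrium (private): 33.9 + 2.7Q = 98.0 - 4.4Q → Q_m = 9.0282.
Total external benefit = ∫₀^{Q_m} (6.4 + 1.0Q) dQ = 6.4×9.0282 + ½×1.0×9.0282² = 98.5347.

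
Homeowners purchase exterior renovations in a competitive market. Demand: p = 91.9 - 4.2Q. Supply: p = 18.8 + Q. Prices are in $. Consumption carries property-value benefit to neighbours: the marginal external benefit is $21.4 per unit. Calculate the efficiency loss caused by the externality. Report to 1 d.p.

DWL = $44.0

Market equilibrium (private): 18.8 + Q = 91.9 - 4.2Q → Q_m = 14.0577.
Social marginal benefit = demand + MEB = 113.3 - 4.2Q.
Set SMB = MC: 113.3 - 4.2Q = 18.8 + Q → Q* = 18.1731.
The loss is the area between SMB and MC from Q* to Q_m; with linear curves that's a triangle of height MEB(Q_m).
DWL = ½ × 4.1154 × 21.4000 = 44.0348.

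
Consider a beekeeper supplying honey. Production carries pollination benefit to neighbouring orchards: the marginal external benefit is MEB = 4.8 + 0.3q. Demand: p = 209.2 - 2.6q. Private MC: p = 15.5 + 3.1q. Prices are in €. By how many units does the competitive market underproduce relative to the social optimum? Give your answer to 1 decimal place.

Market equilibrium (private): 15.5 + 3.1q = 209.2 - 2.6q → q_m = 33.9825.
Social marginal cost = private MC − MEB = 10.7 + 2.8q.
Set SMC = demand: 10.7 + 2.8q = 209.2 - 2.6q → q* = 36.7593.
Gap = |33.9825 − 36.7593| = 2.7768.

2.8 units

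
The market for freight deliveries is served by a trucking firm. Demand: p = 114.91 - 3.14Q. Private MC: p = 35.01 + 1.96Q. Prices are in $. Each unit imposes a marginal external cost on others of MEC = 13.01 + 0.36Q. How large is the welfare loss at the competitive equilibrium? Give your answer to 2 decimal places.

DWL = $31.85

Market equilibrium (private): 35.01 + 1.96Q = 114.91 - 3.14Q → Q_m = 15.6667.
Social marginal cost = private MC + MEC = 48.02 + 2.32Q.
Set SMC = demand: 48.02 + 2.32Q = 114.91 - 3.14Q → Q* = 12.2509.
Height of the DWL triangle at Q_m is SMC(Q_m) − demand(Q_m) = MEC(Q_m) = 18.6500.
DWL = ½ × 3.4158 × 18.6500 = 31.8523.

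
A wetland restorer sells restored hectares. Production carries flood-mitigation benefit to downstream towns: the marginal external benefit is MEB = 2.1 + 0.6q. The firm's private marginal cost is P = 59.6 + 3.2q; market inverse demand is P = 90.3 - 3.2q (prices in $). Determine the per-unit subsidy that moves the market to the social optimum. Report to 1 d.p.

Social marginal cost = private MC − MEB = 57.5 + 2.6q.
Set SMC = demand: 57.5 + 2.6q = 90.3 - 3.2q → q* = 5.6552.
The Pigouvian subsidy equals MEB at q*: 2.1 + 0.6×5.6552 = 5.4931.

subsidy = $5.5 per unit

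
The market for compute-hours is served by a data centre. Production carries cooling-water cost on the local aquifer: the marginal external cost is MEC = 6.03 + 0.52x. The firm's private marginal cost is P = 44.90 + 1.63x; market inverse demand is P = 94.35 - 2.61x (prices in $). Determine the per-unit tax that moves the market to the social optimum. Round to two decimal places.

Social marginal cost = private MC + MEC = 50.93 + 2.15x.
Set SMC = demand: 50.93 + 2.15x = 94.35 - 2.61x → x* = 9.1218.
The Pigouvian tax equals MEC at x*: 6.03 + 0.52×9.1218 = 10.7733.

tax = $10.77 per unit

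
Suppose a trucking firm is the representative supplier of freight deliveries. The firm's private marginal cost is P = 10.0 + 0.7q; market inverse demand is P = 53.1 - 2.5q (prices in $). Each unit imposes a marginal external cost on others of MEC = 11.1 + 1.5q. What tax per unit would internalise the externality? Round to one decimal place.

Social marginal cost = private MC + MEC = 21.1 + 2.2q.
Set SMC = demand: 21.1 + 2.2q = 53.1 - 2.5q → q* = 6.8085.
The Pigouvian tax equals MEC at q*: 11.1 + 1.5×6.8085 = 21.3128.

tax = $21.3 per unit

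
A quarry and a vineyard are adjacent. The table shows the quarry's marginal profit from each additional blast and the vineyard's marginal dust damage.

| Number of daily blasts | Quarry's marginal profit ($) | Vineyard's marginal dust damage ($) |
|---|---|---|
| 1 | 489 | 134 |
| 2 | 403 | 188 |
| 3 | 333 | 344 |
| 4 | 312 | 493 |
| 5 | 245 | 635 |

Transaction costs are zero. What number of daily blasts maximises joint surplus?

Bargaining reaches the level where marginal profit last exceeds marginal dust damage.
That holds through level 2 (403 ≥ 188) but not at 3 (333 < 344).

2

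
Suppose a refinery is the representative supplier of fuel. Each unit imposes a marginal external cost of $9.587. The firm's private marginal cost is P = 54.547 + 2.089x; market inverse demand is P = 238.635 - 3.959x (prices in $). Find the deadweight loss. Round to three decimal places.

Market equilibrium (private): 54.547 + 2.089x = 238.635 - 3.959x → x_m = 30.4378.
Social marginal cost = private MC + MEC = 64.134 + 2.089x.
Set SMC = demand: 64.134 + 2.089x = 238.635 - 3.959x → x* = 28.8527.
The welfare-loss triangle has base |x_m − x*| and height MEC(x_m) (the vertical gap between SMC and demand is zero at x* and MEC at x_m).
DWL = ½ × 1.5851 × 9.5870 = 7.5982.

DWL = $7.598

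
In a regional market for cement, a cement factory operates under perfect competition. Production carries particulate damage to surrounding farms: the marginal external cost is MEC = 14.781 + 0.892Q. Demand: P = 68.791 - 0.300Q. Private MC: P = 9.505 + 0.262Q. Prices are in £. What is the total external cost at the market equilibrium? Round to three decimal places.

Market equilibrium (private): 9.505 + 0.262Q = 68.791 - 0.300Q → Q_m = 105.4911.
Total external cost = ∫₀^{Q_m} (14.781 + 0.892Q) dQ = 14.781×105.4911 + ½×0.892×105.4911² = 6522.5179.

£6522.518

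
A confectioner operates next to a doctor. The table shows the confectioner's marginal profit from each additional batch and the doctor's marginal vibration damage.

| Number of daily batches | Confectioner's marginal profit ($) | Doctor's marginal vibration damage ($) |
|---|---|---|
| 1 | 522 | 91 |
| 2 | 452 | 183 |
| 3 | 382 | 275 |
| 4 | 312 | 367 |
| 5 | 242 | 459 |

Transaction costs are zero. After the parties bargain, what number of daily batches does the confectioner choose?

Bargaining reaches the level where marginal profit last exceeds marginal vibration damage.
That holds through level 3 (382 ≥ 275) but not at 4 (312 < 367).

3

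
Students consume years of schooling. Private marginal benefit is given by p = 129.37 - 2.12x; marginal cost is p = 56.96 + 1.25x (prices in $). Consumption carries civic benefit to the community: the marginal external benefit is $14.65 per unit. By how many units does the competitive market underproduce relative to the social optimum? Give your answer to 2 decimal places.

Market equilibrium (private): 56.96 + 1.25x = 129.37 - 2.12x → x_m = 21.4866.
Social marginal benefit = demand + MEB = 144.02 - 2.12x.
Set SMB = MC: 144.02 - 2.12x = 56.96 + 1.25x → x* = 25.8338.
Gap = |21.4866 − 25.8338| = 4.3472.

4.35 units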